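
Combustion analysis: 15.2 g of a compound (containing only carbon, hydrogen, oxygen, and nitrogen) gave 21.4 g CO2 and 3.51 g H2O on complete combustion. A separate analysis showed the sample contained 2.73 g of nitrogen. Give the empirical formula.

C5H4N2O4

mol C = 21.4 / 44.01 = 0.4863; mass C = 0.4863 × 12.01 = 5.840 g
mol H = 2 × (3.51 / 18.02) = 0.3896; mass H = 0.3896 × 1.008 = 0.3927 g
mol N = 2.73 / 14.01 = 0.1949
mass O = 15.2 − (8.963) = 6.237 g → mol O = 0.3898
Smallest is N at 0.1949 mol; normalising gives C 2.495, H 1.999, N 1.000, O 2.001
Multiply by 2: C 4.99, H 4.00, N 2.00, O 4.00 → C5H4N2O4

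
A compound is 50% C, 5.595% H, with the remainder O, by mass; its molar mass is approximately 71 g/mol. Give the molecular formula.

Assume 100 g: 50 g C, 5.595 g H, 44.405 g O.
n(C) = 50/12.01 = 4.163, n(H) = 5.595/1.008 = 5.551, n(O) = 44.405/16.00 = 2.775
Ratios (÷ 2.775): C 1.500, H 2.000, O 1.000
Scaling by 2: C 3.00, H 4.00, O 2.00 → C3H4O2
Empirical-formula mass = 72.06 g/mol
n = 71 / 72.06 = 0.99 ≈ 1
Molecular formula = empirical formula = C3H4O2

C3H4O2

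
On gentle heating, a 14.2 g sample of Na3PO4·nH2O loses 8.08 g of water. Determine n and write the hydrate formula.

Mass of anhydrous Na3PO4 = 14.2 − 8.08 = 6.12 g
mol H2O = 8.08 / 18.02 = 0.4484
Molar mass of Na3PO4 = 163.94 g/mol → mol Na3PO4 = 6.12 / 163.94 = 0.03733
n = 0.4484 / 0.03733 = 12.01 ≈ 12 → Na3PO4·12H2O

Na3PO4·12H2O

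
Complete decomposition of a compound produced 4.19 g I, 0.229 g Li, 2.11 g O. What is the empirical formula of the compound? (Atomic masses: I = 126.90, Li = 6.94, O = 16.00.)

ILiO4

n(I) = 4.19/126.90 = 0.03302, n(Li) = 0.229/6.94 = 0.033, n(O) = 2.11/16.00 = 0.1319
Ratios (÷ 0.033): I 1.001, Li 1.000, O 3.997
→ ILiO4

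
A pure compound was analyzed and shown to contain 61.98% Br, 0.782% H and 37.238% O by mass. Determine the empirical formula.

Assume 100 g: 61.98 g Br, 0.782 g H, 37.238 g O.
Br: 61.98 g ÷ 79.90 g/mol = 0.7757 mol
H: 0.782 g ÷ 1.008 g/mol = 0.7758 mol
O: 37.238 g ÷ 16.00 g/mol = 2.327 mol
Divide by the smallest (0.7757 mol Br): Br 1.000, H 1.000, O 3.000
Ratio ≈ 1:1:3, so the empirical formula is BrHO3

BrHO3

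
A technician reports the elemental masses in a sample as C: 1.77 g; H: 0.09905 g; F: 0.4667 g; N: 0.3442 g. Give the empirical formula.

C6H4FN

C: 1.77 g ÷ 12.01 g/mol = 0.1474 mol
H: 0.09905 g ÷ 1.008 g/mol = 0.09826 mol
F: 0.4667 g ÷ 19.00 g/mol = 0.02456 mol
N: 0.3442 g ÷ 14.01 g/mol = 0.02457 mol
Ratios (÷ 0.02456): C 6.000, H 4.000, F 1.000, N 1.000
→ C6H4FN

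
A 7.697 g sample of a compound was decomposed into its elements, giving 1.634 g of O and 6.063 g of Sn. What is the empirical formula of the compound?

O2Sn

n(O) = 1.634/16.00 = 0.1021, n(Sn) = 6.063/118.71 = 0.05107
Divide by the smallest (0.05107 mol Sn): O 2.000, Sn 1.000
→ O2Sn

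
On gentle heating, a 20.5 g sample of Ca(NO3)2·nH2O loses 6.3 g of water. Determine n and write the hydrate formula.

Ca(NO3)2·4H2O

Mass of anhydrous Ca(NO3)2 = 20.5 − 6.3 = 14.2 g
mol H2O = 6.3 / 18.02 = 0.3496
Molar mass of Ca(NO3)2 = 164.10 g/mol → mol Ca(NO3)2 = 14.2 / 164.10 = 0.08653
n = 0.3496 / 0.08653 = 4.04 ≈ 4 → Ca(NO3)2·4H2O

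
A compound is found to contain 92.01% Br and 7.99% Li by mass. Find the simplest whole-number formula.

Assume 100 g: 92.01 g Br, 7.99 g Li.
n(Br) = 92.01/79.90 = 1.152, n(Li) = 7.99/6.94 = 1.151
Ratios (÷ 1.151): Br 1.000, Li 1.000
≈ 1:1 → BrLi

BrLi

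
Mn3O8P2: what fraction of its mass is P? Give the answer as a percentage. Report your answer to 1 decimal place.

Molar mass = 3(54.94) + 8(16.00) + 2(30.97) = 354.760 g/mol
Mass of P per mole = 2 × 30.97 = 61.940 g
% P = 61.940 / 354.760 × 100 = 17.5%

17.5%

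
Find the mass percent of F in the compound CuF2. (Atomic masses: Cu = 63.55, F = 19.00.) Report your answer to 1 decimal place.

Molar mass = 1(63.55) + 2(19.00) = 101.550 g/mol
Mass of F per mole = 2 × 19.00 = 38.000 g
% F = 38.000 / 101.550 × 100 = 37.4%

37.4%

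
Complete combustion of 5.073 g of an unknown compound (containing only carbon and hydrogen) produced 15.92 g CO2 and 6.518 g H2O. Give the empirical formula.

CH2

mol C = 15.92 / 44.01 = 0.3617; mass C = 0.3617 × 12.01 = 4.344 g
mol H = 2 × (6.518 / 18.02) = 0.7234; mass H = 0.7234 × 1.008 = 0.7292 g
Divide by the smallest (0.3617 mol C): C 1.000, H 2.000
≈ 1:2 → CH2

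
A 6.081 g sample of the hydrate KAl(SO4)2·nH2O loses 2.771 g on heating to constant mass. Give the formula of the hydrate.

Mass of anhydrous KAl(SO4)2 = 6.081 − 2.771 = 3.31 g
mol H2O = 2.771 / 18.02 = 0.1538
Molar mass of KAl(SO4)2 = 258.22 g/mol → mol KAl(SO4)2 = 3.31 / 258.22 = 0.01282
n = 0.1538 / 0.01282 = 12.00 ≈ 12 → KAl(SO4)2·12H2O

KAl(SO4)2·12H2O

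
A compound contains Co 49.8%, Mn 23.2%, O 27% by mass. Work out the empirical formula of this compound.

Co2MnO4

Assume 100 g: 49.8 g Co, 23.2 g Mn, 27 g O.
n(Co) = 49.8/58.93 = 0.8451, n(Mn) = 23.2/54.94 = 0.4223, n(O) = 27/16.00 = 1.688
Divide by the smallest (0.4223 mol Mn): Co 2.001, Mn 1.000, O 3.996
Ratio ≈ 2:1:4, so the empirical formula is Co2MnO4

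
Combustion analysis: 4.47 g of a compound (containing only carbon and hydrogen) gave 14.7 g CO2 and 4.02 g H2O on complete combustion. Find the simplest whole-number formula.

mol C = 14.7 / 44.01 = 0.3340; mass C = 0.3340 × 12.01 = 4.012 g
mol H = 2 × (4.02 / 18.02) = 0.4462; mass H = 0.4462 × 1.008 = 0.4497 g
Smallest is C at 0.334 mol; normalising gives C 1.000, H 1.336
Multiply by 3: C 3.00, H 4.01 → C3H4

C3H4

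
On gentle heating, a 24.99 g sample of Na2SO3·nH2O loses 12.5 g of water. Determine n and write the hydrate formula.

Na2SO3·7H2O

Mass of anhydrous Na2SO3 = 24.99 − 12.5 = 12.49 g
mol H2O = 12.5 / 18.02 = 0.6937
Molar mass of Na2SO3 = 126.05 g/mol → mol Na2SO3 = 12.49 / 126.05 = 0.09909
n = 0.6937 / 0.09909 = 7.00 ≈ 7 → Na2SO3·7H2O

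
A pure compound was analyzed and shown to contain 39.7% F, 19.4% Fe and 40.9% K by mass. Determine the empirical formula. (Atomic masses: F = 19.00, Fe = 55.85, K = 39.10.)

F6FeK3

Assume 100 g: 39.7 g F, 19.4 g Fe, 40.9 g K.
n(F) = 39.7/19.00 = 2.089, n(Fe) = 19.4/55.85 = 0.3474, n(K) = 40.9/39.10 = 1.046
Divide by the smallest (0.3474 mol Fe): F 6.015, Fe 1.000, K 3.011
→ F6FeK3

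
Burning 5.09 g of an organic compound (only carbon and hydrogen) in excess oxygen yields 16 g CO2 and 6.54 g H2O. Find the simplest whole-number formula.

CH2

mol C = 16 / 44.01 = 0.3636; mass C = 0.3636 × 12.01 = 4.366 g
mol H = 2 × (6.54 / 18.02) = 0.7259; mass H = 0.7259 × 1.008 = 0.7317 g
Smallest is C at 0.3636 mol; normalising gives C 1.000, H 1.997
Ratio ≈ 1:2, so the empirical formula is CH2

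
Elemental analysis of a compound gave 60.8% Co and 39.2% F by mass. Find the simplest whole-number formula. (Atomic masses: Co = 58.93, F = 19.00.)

Assume 100 g: 60.8 g Co, 39.2 g F.
Moles — Co: 60.8 / 58.93 = 1.032 mol; F: 39.2 / 19.00 = 2.063 mol
Smallest is Co at 1.032 mol; normalising gives Co 1.000, F 2.000
≈ 1:2 → CoF2

CoF2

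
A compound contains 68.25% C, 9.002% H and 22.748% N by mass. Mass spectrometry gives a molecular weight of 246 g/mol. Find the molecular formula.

C14H22N4

Assume 100 g: 68.25 g C, 9.002 g H, 22.748 g N.
C: 68.25 g ÷ 12.01 g/mol = 5.683 mol
H: 9.002 g ÷ 1.008 g/mol = 8.931 mol
N: 22.748 g ÷ 14.01 g/mol = 1.624 mol
Smallest is N at 1.624 mol; normalising gives C 3.500, H 5.500, N 1.000
×2: C 7.00, H 11.00, N 2.00 → C7H11N2
Empirical-formula mass = 123.18 g/mol
n = 246 / 123.18 = 2.00 ≈ 2
Molecular formula = (C7H11N2)×2 = C14H22N4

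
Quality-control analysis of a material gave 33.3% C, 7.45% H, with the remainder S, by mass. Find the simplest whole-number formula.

C3H8S2

Assume 100 g: 33.3 g C, 7.45 g H, 59.25 g S.
n(C) = 33.3/12.01 = 2.773, n(H) = 7.45/1.008 = 7.391, n(S) = 59.25/32.07 = 1.848
Ratios (÷ 1.848): C 1.501, H 4.000, S 1.000
Scaling by 2: C 3.00, H 8.00, S 2.00 → C3H8S2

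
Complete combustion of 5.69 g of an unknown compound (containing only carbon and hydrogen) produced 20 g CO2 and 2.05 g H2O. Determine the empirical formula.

C2H

mol C = 20 / 44.01 = 0.4544; mass C = 0.4544 × 12.01 = 5.458 g
mol H = 2 × (2.05 / 18.02) = 0.2275; mass H = 0.2275 × 1.008 = 0.2293 g
Divide by the smallest (0.2275 mol H): C 1.997, H 1.000
→ C2H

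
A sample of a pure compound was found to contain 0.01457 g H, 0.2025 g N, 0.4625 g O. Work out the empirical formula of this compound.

n(H) = 0.01457/1.008 = 0.01445, n(N) = 0.2025/14.01 = 0.01445, n(O) = 0.4625/16.00 = 0.02891
Smallest is N at 0.01445 mol; normalising gives H 1.000, N 1.000, O 2.000
→ HNO2

HNO2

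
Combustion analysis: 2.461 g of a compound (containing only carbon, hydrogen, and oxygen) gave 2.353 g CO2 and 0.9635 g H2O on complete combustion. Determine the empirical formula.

mol C = 2.353 / 44.01 = 0.05347; mass C = 0.05347 × 12.01 = 0.6421 g
mol H = 2 × (0.9635 / 18.02) = 0.1069; mass H = 0.1069 × 1.008 = 0.1078 g
mass O = 2.461 − (0.7499) = 1.711 g → mol O = 0.1069
Ratios (÷ 0.05347): C 1.000, H 2.000, O 2.000
≈ 1:2:2 → CH2O2

CH2O2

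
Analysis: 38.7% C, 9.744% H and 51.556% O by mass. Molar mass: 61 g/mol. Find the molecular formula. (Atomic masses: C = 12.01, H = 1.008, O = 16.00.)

C2H6O2

Assume 100 g: 38.7 g C, 9.744 g H, 51.556 g O.
n(C) = 38.7/12.01 = 3.222, n(H) = 9.744/1.008 = 9.667, n(O) = 51.556/16.00 = 3.222
Ratios (÷ 3.222): C 1.000, H 3.000, O 1.000
≈ 1:3:1 → CH3O
Empirical-formula mass = 31.03 g/mol
n = 61 / 31.03 = 1.97 ≈ 2
Molecular formula = (CH3O)×2 = C2H6O2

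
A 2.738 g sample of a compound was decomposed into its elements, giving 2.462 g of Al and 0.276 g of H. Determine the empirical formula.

AlH3

Moles — Al: 2.462 / 26.98 = 0.09125 mol; H: 0.276 / 1.008 = 0.2738 mol
Ratios (÷ 0.09125): Al 1.000, H 3.001
Ratio ≈ 1:3, so the empirical formula is AlH3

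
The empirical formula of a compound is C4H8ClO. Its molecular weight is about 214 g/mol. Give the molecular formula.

Empirical-formula mass = 107.55 g/mol
n = 214 / 107.55 = 1.99 ≈ 2
Molecular formula = (C4H8ClO)2 = C8H16Cl2O2

C8H16Cl2O2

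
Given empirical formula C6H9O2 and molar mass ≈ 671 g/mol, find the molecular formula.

C36H54O12

Empirical-formula mass = 113.13 g/mol
n = 671 / 113.13 = 5.93 ≈ 6
Molecular formula = (C6H9O2)6 = C36H54O12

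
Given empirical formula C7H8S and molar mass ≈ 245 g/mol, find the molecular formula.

C14H16S2

Empirical-formula mass = 124.20 g/mol
n = 245 / 124.20 = 1.97 ≈ 2
Molecular formula = (C7H8S)2 = C14H16S2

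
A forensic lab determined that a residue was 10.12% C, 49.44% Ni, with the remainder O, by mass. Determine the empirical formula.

CNiO3

Assume 100 g: 10.12 g C, 49.44 g Ni, 40.44 g O.
Moles — C: 10.12 / 12.01 = 0.8426 mol; Ni: 49.44 / 58.69 = 0.8424 mol; O: 40.44 / 16.00 = 2.527 mol
Ratios (÷ 0.8424): C 1.000, Ni 1.000, O 3.000
→ CNiO3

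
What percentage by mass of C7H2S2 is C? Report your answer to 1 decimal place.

Molar mass = 7(12.01) + 2(1.008) + 2(32.07) = 150.226 g/mol
Mass of C per mole = 7 × 12.01 = 84.070 g
% C = 84.070 / 150.226 × 100 = 56.0%

56.0%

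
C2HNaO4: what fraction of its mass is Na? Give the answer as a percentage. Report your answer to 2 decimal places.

Molar mass = 2(12.01) + 1(1.008) + 1(22.99) + 4(16.00) = 112.018 g/mol
Mass of Na per mole = 1 × 22.99 = 22.990 g
% Na = 22.990 / 112.018 × 100 = 20.52%

20.52%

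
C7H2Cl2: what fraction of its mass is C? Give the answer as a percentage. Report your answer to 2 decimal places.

Molar mass = 7(12.01) + 2(1.008) + 2(35.45) = 156.986 g/mol
Mass of C per mole = 7 × 12.01 = 84.070 g
% C = 84.070 / 156.986 × 100 = 53.55%

53.55%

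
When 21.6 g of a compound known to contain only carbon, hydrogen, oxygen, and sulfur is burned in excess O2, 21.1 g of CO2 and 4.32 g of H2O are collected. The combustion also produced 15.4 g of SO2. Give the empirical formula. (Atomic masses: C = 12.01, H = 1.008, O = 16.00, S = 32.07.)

C2H2O2S

mol C = 21.1 / 44.01 = 0.4794; mass C = 0.4794 × 12.01 = 5.758 g
mol H = 2 × (4.32 / 18.02) = 0.4795; mass H = 0.4795 × 1.008 = 0.4833 g
mol S = 15.4 / 64.07 = 0.2404; mass S = 7.708 g
mass O = 21.6 − (13.95) = 7.650 g → mol O = 0.4781
Ratios (÷ 0.2404): C 1.995, H 1.995, O 1.989, S 1.000
≈ 2:2:2:1 → C2H2O2S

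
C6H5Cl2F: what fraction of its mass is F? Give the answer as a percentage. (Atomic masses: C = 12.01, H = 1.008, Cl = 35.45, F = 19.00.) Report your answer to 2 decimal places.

Molar mass = 6(12.01) + 5(1.008) + 2(35.45) + 1(19.00) = 167.000 g/mol
Mass of F per mole = 1 × 19.00 = 19.000 g
% F = 19.000 / 167.000 × 100 = 11.38%

11.38%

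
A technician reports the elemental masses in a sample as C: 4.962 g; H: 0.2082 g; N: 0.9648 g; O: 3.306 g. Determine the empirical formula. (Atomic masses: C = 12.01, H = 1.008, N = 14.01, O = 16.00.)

C6H3NO3

n(C) = 4.962/12.01 = 0.4132, n(H) = 0.2082/1.008 = 0.2065, n(N) = 0.9648/14.01 = 0.06887, n(O) = 3.306/16.00 = 0.2066
Divide by the smallest (0.06887 mol N): C 5.999, H 2.999, N 1.000, O 3.000
Ratio ≈ 6:3:1:3, so the empirical formula is C6H3NO3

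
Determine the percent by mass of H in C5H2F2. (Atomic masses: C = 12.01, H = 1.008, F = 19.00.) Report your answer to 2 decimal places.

Molar mass = 5(12.01) + 2(1.008) + 2(19.00) = 100.066 g/mol
Mass of H per mole = 2 × 1.008 = 2.016 g
% H = 2.016 / 100.066 × 100 = 2.01%

2.01%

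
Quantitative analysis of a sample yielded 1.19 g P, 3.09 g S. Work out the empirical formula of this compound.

Moles — P: 1.19 / 30.97 = 0.03842 mol; S: 3.09 / 32.07 = 0.09635 mol
Smallest is P at 0.03842 mol; normalising gives P 1.000, S 2.508
×2: P 2.00, S 5.02 → P2S5

P2S5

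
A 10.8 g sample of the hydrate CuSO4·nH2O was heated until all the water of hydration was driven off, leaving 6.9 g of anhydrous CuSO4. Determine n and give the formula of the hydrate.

CuSO4·5H2O

Mass of water lost = 10.8 − 6.9 = 3.9 g → 3.9 / 18.02 = 0.2164 mol H2O
Molar mass of CuSO4 = 159.62 g/mol → mol CuSO4 = 6.9 / 159.62 = 0.04323
n = 0.2164 / 0.04323 = 5.01 ≈ 5 → CuSO4·5H2O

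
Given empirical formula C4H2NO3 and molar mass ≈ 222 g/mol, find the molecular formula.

Empirical-formula mass = 112.07 g/mol
n = 222 / 112.07 = 1.98 ≈ 2
Molecular formula = (C4H2NO3)2 = C8H4N2O6

C8H4N2O6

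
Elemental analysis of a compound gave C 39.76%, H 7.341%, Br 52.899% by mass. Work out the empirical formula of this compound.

Assume 100 g: 39.76 g C, 7.341 g H, 52.899 g Br.
C: 39.76 g ÷ 12.01 g/mol = 3.311 mol
H: 7.341 g ÷ 1.008 g/mol = 7.283 mol
Br: 52.899 g ÷ 79.90 g/mol = 0.6621 mol
Smallest is Br at 0.6621 mol; normalising gives C 5.000, H 11.000, Br 1.000
Ratio ≈ 5:11:1, so the empirical formula is C5H11Br

C5H11Br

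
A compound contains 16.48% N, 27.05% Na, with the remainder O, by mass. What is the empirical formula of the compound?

NNaO3

Assume 100 g: 16.48 g N, 27.05 g Na, 56.47 g O.
N: 16.48 g ÷ 14.01 g/mol = 1.176 mol
Na: 27.05 g ÷ 22.99 g/mol = 1.177 mol
O: 56.47 g ÷ 16.00 g/mol = 3.529 mol
Smallest is N at 1.176 mol; normalising gives N 1.000, Na 1.000, O 3.000
≈ 1:1:3 → NNaO3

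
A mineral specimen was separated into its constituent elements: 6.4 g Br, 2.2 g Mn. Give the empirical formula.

Br: 6.4 g ÷ 79.90 g/mol = 0.0801 mol
Mn: 2.2 g ÷ 54.94 g/mol = 0.04004 mol
Smallest is Mn at 0.04004 mol; normalising gives Br 2.000, Mn 1.000
Ratio ≈ 2:1, so the empirical formula is Br2Mn

Br2Mn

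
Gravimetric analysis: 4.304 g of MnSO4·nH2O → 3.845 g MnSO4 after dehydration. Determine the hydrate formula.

MnSO4·H2O

Mass of water lost = 4.304 − 3.845 = 0.459 g → 0.459 / 18.02 = 0.02547 mol H2O
Molar mass of MnSO4 = 151.01 g/mol → mol MnSO4 = 3.845 / 151.01 = 0.02546
n = 0.02547 / 0.02546 = 1.00 ≈ 1 → MnSO4·H2O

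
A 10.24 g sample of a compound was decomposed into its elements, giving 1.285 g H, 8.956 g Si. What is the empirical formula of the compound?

n(H) = 1.285/1.008 = 1.275, n(Si) = 8.956/28.09 = 0.3188
Ratios (÷ 0.3188): H 3.998, Si 1.000
≈ 4:1 → H4Si

H4Si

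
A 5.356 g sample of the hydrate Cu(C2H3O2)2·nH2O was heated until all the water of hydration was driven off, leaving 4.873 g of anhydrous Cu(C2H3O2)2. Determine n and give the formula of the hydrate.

Mass of water lost = 5.356 − 4.873 = 0.483 g → 0.483 / 18.02 = 0.0268 mol H2O
Molar mass of Cu(C2H3O2)2 = 181.64 g/mol → mol Cu(C2H3O2)2 = 4.873 / 181.64 = 0.02683
n = 0.0268 / 0.02683 = 1.00 ≈ 1 → Cu(C2H3O2)2·H2O

Cu(C2H3O2)2·H2O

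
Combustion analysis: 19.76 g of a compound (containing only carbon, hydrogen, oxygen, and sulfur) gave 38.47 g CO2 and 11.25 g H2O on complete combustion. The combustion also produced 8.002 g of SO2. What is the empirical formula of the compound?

mol C = 38.47 / 44.01 = 0.8741; mass C = 0.8741 × 12.01 = 10.50 g
mol H = 2 × (11.25 / 18.02) = 1.249; mass H = 1.249 × 1.008 = 1.259 g
mol S = 8.002 / 64.07 = 0.1249; mass S = 4.005 g
mass O = 19.76 − (15.76) = 3.998 g → mol O = 0.2499
Divide by the smallest (0.1249 mol S): C 6.999, H 9.997, O 2.001, S 1.000
≈ 7:10:2:1 → C7H10O2S

C7H10O2S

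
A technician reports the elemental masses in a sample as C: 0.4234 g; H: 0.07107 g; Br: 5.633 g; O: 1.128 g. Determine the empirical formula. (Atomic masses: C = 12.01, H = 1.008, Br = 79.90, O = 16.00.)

CH2Br2O2

C: 0.4234 g ÷ 12.01 g/mol = 0.03525 mol
H: 0.07107 g ÷ 1.008 g/mol = 0.07051 mol
Br: 5.633 g ÷ 79.90 g/mol = 0.0705 mol
O: 1.128 g ÷ 16.00 g/mol = 0.0705 mol
Ratios (÷ 0.03525): C 1.000, H 2.000, Br 2.000, O 2.000
≈ 1:2:2:2 → CH2Br2O2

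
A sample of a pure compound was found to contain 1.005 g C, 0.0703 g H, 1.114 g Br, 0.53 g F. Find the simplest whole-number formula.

C6H5BrF2

n(C) = 1.005/12.01 = 0.08368, n(H) = 0.0703/1.008 = 0.06974, n(Br) = 1.114/79.90 = 0.01394, n(F) = 0.53/19.00 = 0.02789
Smallest is Br at 0.01394 mol; normalising gives C 6.002, H 5.002, Br 1.000, F 2.001
→ C6H5BrF2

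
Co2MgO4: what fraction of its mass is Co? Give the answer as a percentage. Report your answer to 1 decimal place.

57.2%

Molar mass = 2(58.93) + 1(24.31) + 4(16.00) = 206.170 g/mol
Mass of Co per mole = 2 × 58.93 = 117.860 g
% Co = 117.860 / 206.170 × 100 = 57.2%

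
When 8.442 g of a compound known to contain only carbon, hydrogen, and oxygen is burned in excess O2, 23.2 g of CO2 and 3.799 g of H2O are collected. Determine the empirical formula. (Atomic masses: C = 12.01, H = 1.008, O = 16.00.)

C5H4O

mol C = 23.2 / 44.01 = 0.5272; mass C = 0.5272 × 12.01 = 6.331 g
mol H = 2 × (3.799 / 18.02) = 0.4216; mass H = 0.4216 × 1.008 = 0.4250 g
mass O = 8.442 − (6.756) = 1.686 g → mol O = 0.1054
Smallest is O at 0.1054 mol; normalising gives C 5.003, H 4.002, O 1.000
→ C5H4O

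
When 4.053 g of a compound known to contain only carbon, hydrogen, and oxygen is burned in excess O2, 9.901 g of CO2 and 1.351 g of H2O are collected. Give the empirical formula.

mol C = 9.901 / 44.01 = 0.2250; mass C = 0.2250 × 12.01 = 2.702 g
mol H = 2 × (1.351 / 18.02) = 0.1499; mass H = 0.1499 × 1.008 = 0.1511 g
mass O = 4.053 − (2.853) = 1.200 g → mol O = 0.07500
Ratios (÷ 0.075): C 3.000, H 1.999, O 1.000
Ratio ≈ 3:2:1, so the empirical formula is C3H2O

C3H2O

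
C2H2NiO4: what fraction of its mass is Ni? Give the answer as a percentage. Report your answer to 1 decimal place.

39.5%

Molar mass = 2(12.01) + 2(1.008) + 1(58.69) + 4(16.00) = 148.726 g/mol
Mass of Ni per mole = 1 × 58.69 = 58.690 g
% Ni = 58.690 / 148.726 × 100 = 39.5%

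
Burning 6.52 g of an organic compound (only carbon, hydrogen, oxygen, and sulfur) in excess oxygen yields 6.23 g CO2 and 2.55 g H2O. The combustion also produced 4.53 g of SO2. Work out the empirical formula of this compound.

mol C = 6.23 / 44.01 = 0.1416; mass C = 0.1416 × 12.01 = 1.700 g
mol H = 2 × (2.55 / 18.02) = 0.2830; mass H = 0.2830 × 1.008 = 0.2853 g
mol S = 4.53 / 64.07 = 0.07070; mass S = 2.267 g
mass O = 6.52 − (4.253) = 2.267 g → mol O = 0.1417
Divide by the smallest (0.0707 mol S): C 2.002, H 4.003, O 2.004, S 1.000
→ C2H4O2S

C2H4O2S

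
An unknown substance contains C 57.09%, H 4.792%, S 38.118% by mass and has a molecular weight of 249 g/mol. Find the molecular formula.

C12H12S3

Assume 100 g: 57.09 g C, 4.792 g H, 38.118 g S.
n(C) = 57.09/12.01 = 4.754, n(H) = 4.792/1.008 = 4.754, n(S) = 38.118/32.07 = 1.189
Smallest is S at 1.189 mol; normalising gives C 3.999, H 4.000, S 1.000
Ratio ≈ 4:4:1, so the empirical formula is C4H4S
Empirical-formula mass = 84.14 g/mol
n = 249 / 84.14 = 2.96 ≈ 3
Molecular formula = (C4H4S)×3 = C12H12S3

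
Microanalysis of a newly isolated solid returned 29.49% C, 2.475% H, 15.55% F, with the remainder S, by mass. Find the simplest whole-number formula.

C3H3FS2

Assume 100 g: 29.49 g C, 2.475 g H, 15.55 g F, 52.485 g S.
C: 29.49 g ÷ 12.01 g/mol = 2.455 mol
H: 2.475 g ÷ 1.008 g/mol = 2.455 mol
F: 15.55 g ÷ 19.00 g/mol = 0.8184 mol
S: 52.485 g ÷ 32.07 g/mol = 1.637 mol
Divide by the smallest (0.8184 mol F): C 3.000, H 3.000, F 1.000, S 2.000
≈ 3:3:1:2 → C3H3FS2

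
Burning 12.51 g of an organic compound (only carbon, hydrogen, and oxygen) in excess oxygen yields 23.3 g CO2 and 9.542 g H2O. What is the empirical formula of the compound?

mol C = 23.3 / 44.01 = 0.5294; mass C = 0.5294 × 12.01 = 6.358 g
mol H = 2 × (9.542 / 18.02) = 1.059; mass H = 1.059 × 1.008 = 1.068 g
mass O = 12.51 − (7.426) = 5.084 g → mol O = 0.3178
Divide by the smallest (0.3178 mol O): C 1.666, H 3.333, O 1.000
Multiply by 3: C 5.00, H 10.00, O 3.00 → C5H10O3

C5H10O3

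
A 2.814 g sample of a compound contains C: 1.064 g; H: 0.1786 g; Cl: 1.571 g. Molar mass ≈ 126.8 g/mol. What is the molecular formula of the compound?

C4H8Cl2

n(C) = 1.064/12.01 = 0.08859, n(H) = 0.1786/1.008 = 0.1772, n(Cl) = 1.571/35.45 = 0.04432
Ratios (÷ 0.04432): C 1.999, H 3.998, Cl 1.000
Ratio ≈ 2:4:1, so the empirical formula is C2H4Cl
Empirical-formula mass = 63.50 g/mol
n = 126.8 / 63.50 = 2.00 ≈ 2
Molecular formula = (C2H4Cl)×2 = C4H8Cl2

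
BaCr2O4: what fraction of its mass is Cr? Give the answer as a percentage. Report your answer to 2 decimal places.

34.06%

Molar mass = 1(137.33) + 2(52.00) + 4(16.00) = 305.330 g/mol
Mass of Cr per mole = 2 × 52.00 = 104.000 g
% Cr = 104.000 / 305.330 × 100 = 34.06%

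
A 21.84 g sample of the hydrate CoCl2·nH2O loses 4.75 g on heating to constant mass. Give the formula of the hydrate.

Mass of anhydrous CoCl2 = 21.84 − 4.75 = 17.09 g
mol H2O = 4.75 / 18.02 = 0.2636
Molar mass of CoCl2 = 129.83 g/mol → mol CoCl2 = 17.09 / 129.83 = 0.1316
n = 0.2636 / 0.1316 = 2.00 ≈ 2 → CoCl2·2H2O

CoCl2·2H2O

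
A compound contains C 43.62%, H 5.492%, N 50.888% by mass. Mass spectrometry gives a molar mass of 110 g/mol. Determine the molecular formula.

C4H6N4

Assume 100 g: 43.62 g C, 5.492 g H, 50.888 g N.
n(C) = 43.62/12.01 = 3.632, n(H) = 5.492/1.008 = 5.448, n(N) = 50.888/14.01 = 3.632
Smallest is C at 3.632 mol; normalising gives C 1.000, H 1.500, N 1.000
Multiply by 2: C 2.00, H 3.00, N 2.00 → C2H3N2
Empirical-formula mass = 55.06 g/mol
n = 110 / 55.06 = 2.00 ≈ 2
Molecular formula = (C2H3N2)×2 = C4H6N4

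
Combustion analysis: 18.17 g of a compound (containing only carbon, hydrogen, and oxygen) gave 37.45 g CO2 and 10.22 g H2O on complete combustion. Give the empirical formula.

mol C = 37.45 / 44.01 = 0.8509; mass C = 0.8509 × 12.01 = 10.22 g
mol H = 2 × (10.22 / 18.02) = 1.134; mass H = 1.134 × 1.008 = 1.143 g
mass O = 18.17 − (11.36) = 6.807 g → mol O = 0.4254
Divide by the smallest (0.4254 mol O): C 2.000, H 2.666, O 1.000
Multiply by 3: C 6.00, H 8.00, O 3.00 → C6H8O3

C6H8O3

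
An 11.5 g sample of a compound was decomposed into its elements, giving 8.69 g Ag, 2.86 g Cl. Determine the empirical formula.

Moles — Ag: 8.69 / 107.87 = 0.08056 mol; Cl: 2.86 / 35.45 = 0.08068 mol
Smallest is Ag at 0.08056 mol; normalising gives Ag 1.000, Cl 1.001
≈ 1:1 → AgCl

AgCl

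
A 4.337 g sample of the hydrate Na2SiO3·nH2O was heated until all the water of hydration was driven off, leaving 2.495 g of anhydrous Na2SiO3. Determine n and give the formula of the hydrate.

Mass of water lost = 4.337 − 2.495 = 1.842 g → 1.842 / 18.02 = 0.1022 mol H2O
Molar mass of Na2SiO3 = 122.07 g/mol → mol Na2SiO3 = 2.495 / 122.07 = 0.02044
n = 0.1022 / 0.02044 = 5.00 ≈ 5 → Na2SiO3·5H2O

Na2SiO3·5H2O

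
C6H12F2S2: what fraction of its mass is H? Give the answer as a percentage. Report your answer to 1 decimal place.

6.5%

Molar mass = 6(12.01) + 12(1.008) + 2(19.00) + 2(32.07) = 186.296 g/mol
Mass of H per mole = 12 × 1.008 = 12.096 g
% H = 12.096 / 186.296 × 100 = 6.5%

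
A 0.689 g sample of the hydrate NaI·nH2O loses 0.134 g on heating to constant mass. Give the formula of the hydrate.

Mass of anhydrous NaI = 0.689 − 0.134 = 0.555 g
mol H2O = 0.134 / 18.02 = 0.007436
Molar mass of NaI = 149.89 g/mol → mol NaI = 0.555 / 149.89 = 0.003703
n = 0.007436 / 0.003703 = 2.01 ≈ 2 → NaI·2H2O

NaI·2H2O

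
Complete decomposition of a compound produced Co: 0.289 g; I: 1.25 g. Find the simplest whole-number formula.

CoI2

Moles — Co: 0.289 / 58.93 = 0.004904 mol; I: 1.25 / 126.90 = 0.00985 mol
Smallest is Co at 0.004904 mol; normalising gives Co 1.000, I 2.009
≈ 1:2 → CoI2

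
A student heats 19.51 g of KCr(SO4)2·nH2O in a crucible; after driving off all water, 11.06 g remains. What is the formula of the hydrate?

KCr(SO4)2·12H2O

Mass of water lost = 19.51 − 11.06 = 8.45 g → 8.45 / 18.02 = 0.4689 mol H2O
Molar mass of KCr(SO4)2 = 283.24 g/mol → mol KCr(SO4)2 = 11.06 / 283.24 = 0.03905
n = 0.4689 / 0.03905 = 12.01 ≈ 12 → KCr(SO4)2·12H2O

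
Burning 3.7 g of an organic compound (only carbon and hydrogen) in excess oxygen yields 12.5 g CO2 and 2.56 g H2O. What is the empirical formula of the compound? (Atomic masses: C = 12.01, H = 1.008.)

CH

mol C = 12.5 / 44.01 = 0.2840; mass C = 0.2840 × 12.01 = 3.411 g
mol H = 2 × (2.56 / 18.02) = 0.2841; mass H = 0.2841 × 1.008 = 0.2864 g
Smallest is C at 0.284 mol; normalising gives C 1.000, H 1.000
≈ 1:1 → CH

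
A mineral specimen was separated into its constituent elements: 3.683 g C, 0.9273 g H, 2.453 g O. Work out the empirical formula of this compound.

n(C) = 3.683/12.01 = 0.3067, n(H) = 0.9273/1.008 = 0.9199, n(O) = 2.453/16.00 = 0.1533
Divide by the smallest (0.1533 mol O): C 2.000, H 6.000, O 1.000
≈ 2:6:1 → C2H6O

C2H6O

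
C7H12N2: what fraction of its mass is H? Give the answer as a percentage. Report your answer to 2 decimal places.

Molar mass = 7(12.01) + 12(1.008) + 2(14.01) = 124.186 g/mol
Mass of H per mole = 12 × 1.008 = 12.096 g
% H = 12.096 / 124.186 × 100 = 9.74%

9.74%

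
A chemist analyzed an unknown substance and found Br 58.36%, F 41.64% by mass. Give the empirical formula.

BrF3

Assume 100 g: 58.36 g Br, 41.64 g F.
n(Br) = 58.36/79.90 = 0.7304, n(F) = 41.64/19.00 = 2.192
Divide by the smallest (0.7304 mol Br): Br 1.000, F 3.000
≈ 1:3 → BrF3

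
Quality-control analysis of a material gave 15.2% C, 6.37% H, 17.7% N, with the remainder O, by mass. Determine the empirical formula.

CH5NO3

Assume 100 g: 15.2 g C, 6.37 g H, 17.7 g N, 60.73 g O.
n(C) = 15.2/12.01 = 1.266, n(H) = 6.37/1.008 = 6.319, n(N) = 17.7/14.01 = 1.263, n(O) = 60.73/16.00 = 3.796
Divide by the smallest (1.263 mol N): C 1.002, H 5.002, N 1.000, O 3.004
Ratio ≈ 1:5:1:3, so the empirical formula is CH5NO3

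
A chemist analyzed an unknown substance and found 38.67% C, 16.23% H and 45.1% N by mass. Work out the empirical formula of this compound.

Assume 100 g: 38.67 g C, 16.23 g H, 45.1 g N.
C: 38.67 g ÷ 12.01 g/mol = 3.22 mol
H: 16.23 g ÷ 1.008 g/mol = 16.1 mol
N: 45.1 g ÷ 14.01 g/mol = 3.219 mol
Divide by the smallest (3.219 mol N): C 1.000, H 5.002, N 1.000
Ratio ≈ 1:5:1, so the empirical formula is CH5N

CH5N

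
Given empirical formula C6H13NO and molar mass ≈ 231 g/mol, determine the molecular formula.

C12H26N2O2

Empirical-formula mass = 115.17 g/mol
n = 231 / 115.17 = 2.01 ≈ 2
Molecular formula = (C6H13NO)2 = C12H26N2O2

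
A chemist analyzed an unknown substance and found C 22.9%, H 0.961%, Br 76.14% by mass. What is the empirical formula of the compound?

Assume 100 g: 22.9 g C, 0.961 g H, 76.14 g Br.
Moles — C: 22.9 / 12.01 = 1.907 mol; H: 0.961 / 1.008 = 0.9534 mol; Br: 76.14 / 79.90 = 0.9529 mol
Ratios (÷ 0.9529): C 2.001, H 1.000, Br 1.000
≈ 2:1:1 → C2HBr

C2HBr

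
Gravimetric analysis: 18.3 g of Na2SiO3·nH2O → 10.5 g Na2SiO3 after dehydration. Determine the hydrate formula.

Na2SiO3·5H2O

Mass of water lost = 18.3 − 10.5 = 7.8 g → 7.8 / 18.02 = 0.4329 mol H2O
Molar mass of Na2SiO3 = 122.07 g/mol → mol Na2SiO3 = 10.5 / 122.07 = 0.08602
n = 0.4329 / 0.08602 = 5.03 ≈ 5 → Na2SiO3·5H2O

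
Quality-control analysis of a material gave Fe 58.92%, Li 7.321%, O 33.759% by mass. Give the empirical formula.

Assume 100 g: 58.92 g Fe, 7.321 g Li, 33.759 g O.
n(Fe) = 58.92/55.85 = 1.055, n(Li) = 7.321/6.94 = 1.055, n(O) = 33.759/16.00 = 2.11
Ratios (÷ 1.055): Fe 1.000, Li 1.000, O 2.000
≈ 1:1:2 → FeLiO2

FeLiO2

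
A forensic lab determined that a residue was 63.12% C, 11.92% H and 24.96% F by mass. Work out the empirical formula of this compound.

C4H9F

Assume 100 g: 63.12 g C, 11.92 g H, 24.96 g F.
Moles — C: 63.12 / 12.01 = 5.256 mol; H: 11.92 / 1.008 = 11.83 mol; F: 24.96 / 19.00 = 1.314 mol
Ratios (÷ 1.314): C 4.001, H 9.002, F 1.000
Ratio ≈ 4:9:1, so the empirical formula is C4H9F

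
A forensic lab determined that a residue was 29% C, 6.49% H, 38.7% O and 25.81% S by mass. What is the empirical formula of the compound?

C3H8O3S

Assume 100 g: 29 g C, 6.49 g H, 38.7 g O, 25.81 g S.
n(C) = 29/12.01 = 2.415, n(H) = 6.49/1.008 = 6.438, n(O) = 38.7/16.00 = 2.419, n(S) = 25.81/32.07 = 0.8048
Smallest is S at 0.8048 mol; normalising gives C 3.000, H 8.000, O 3.005, S 1.000
Ratio ≈ 3:8:3:1, so the empirical formula is C3H8O3S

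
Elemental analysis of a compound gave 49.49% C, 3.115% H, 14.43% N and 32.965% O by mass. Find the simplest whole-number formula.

Assume 100 g: 49.49 g C, 3.115 g H, 14.43 g N, 32.965 g O.
C: 49.49 g ÷ 12.01 g/mol = 4.121 mol
H: 3.115 g ÷ 1.008 g/mol = 3.09 mol
N: 14.43 g ÷ 14.01 g/mol = 1.03 mol
O: 32.965 g ÷ 16.00 g/mol = 2.06 mol
Divide by the smallest (1.03 mol N): C 4.001, H 3.000, N 1.000, O 2.000
≈ 4:3:1:2 → C4H3NO2

C4H3NO2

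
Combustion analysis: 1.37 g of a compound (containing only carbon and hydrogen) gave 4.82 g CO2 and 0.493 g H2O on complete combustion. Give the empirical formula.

mol C = 4.82 / 44.01 = 0.1095; mass C = 0.1095 × 12.01 = 1.315 g
mol H = 2 × (0.493 / 18.02) = 0.05472; mass H = 0.05472 × 1.008 = 0.05515 g
Smallest is H at 0.05472 mol; normalising gives C 2.002, H 1.000
Ratio ≈ 2:1, so the empirical formula is C2H

C2H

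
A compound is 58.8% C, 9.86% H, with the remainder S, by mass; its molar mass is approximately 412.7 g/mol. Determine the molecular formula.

C20H40S4

Assume 100 g: 58.8 g C, 9.86 g H, 31.34 g S.
n(C) = 58.8/12.01 = 4.896, n(H) = 9.86/1.008 = 9.782, n(S) = 31.34/32.07 = 0.9772
Divide by the smallest (0.9772 mol S): C 5.010, H 10.010, S 1.000
≈ 5:10:1 → C5H10S
Empirical-formula mass = 102.20 g/mol
n = 412.7 / 102.20 = 4.04 ≈ 4
Molecular formula = (C5H10S)×4 = C20H40S4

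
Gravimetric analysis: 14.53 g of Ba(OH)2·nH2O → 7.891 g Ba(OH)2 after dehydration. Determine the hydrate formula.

Ba(OH)2·8H2O

Mass of water lost = 14.53 − 7.891 = 6.639 g → 6.639 / 18.02 = 0.3684 mol H2O
Molar mass of Ba(OH)2 = 171.35 g/mol → mol Ba(OH)2 = 7.891 / 171.35 = 0.04605
n = 0.3684 / 0.04605 = 8.00 ≈ 8 → Ba(OH)2·8H2O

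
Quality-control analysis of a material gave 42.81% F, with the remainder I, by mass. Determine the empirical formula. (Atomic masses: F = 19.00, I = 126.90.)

Assume 100 g: 42.81 g F, 57.19 g I.
F: 42.81 g ÷ 19.00 g/mol = 2.253 mol
I: 57.19 g ÷ 126.90 g/mol = 0.4507 mol
Ratios (÷ 0.4507): F 5.000, I 1.000
Ratio ≈ 5:1, so the empirical formula is F5I

F5I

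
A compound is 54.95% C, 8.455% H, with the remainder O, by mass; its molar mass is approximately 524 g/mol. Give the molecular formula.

Assume 100 g: 54.95 g C, 8.455 g H, 36.595 g O.
n(C) = 54.95/12.01 = 4.575, n(H) = 8.455/1.008 = 8.388, n(O) = 36.595/16.00 = 2.287
Divide by the smallest (2.287 mol O): C 2.000, H 3.667, O 1.000
Multiply by 3: C 6.00, H 11.00, O 3.00 → C6H11O3
Empirical-formula mass = 131.15 g/mol
n = 524 / 131.15 = 4.00 ≈ 4
Molecular formula = (C6H11O3)×4 = C24H44O12

C24H44O12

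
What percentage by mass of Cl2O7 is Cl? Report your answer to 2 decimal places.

Molar mass = 2(35.45) + 7(16.00) = 182.900 g/mol
Mass of Cl per mole = 2 × 35.45 = 70.900 g
% Cl = 70.900 / 182.900 × 100 = 38.76%

38.76%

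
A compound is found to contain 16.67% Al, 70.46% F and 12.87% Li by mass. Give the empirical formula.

AlF6Li3

Assume 100 g: 16.67 g Al, 70.46 g F, 12.87 g Li.
n(Al) = 16.67/26.98 = 0.6179, n(F) = 70.46/19.00 = 3.708, n(Li) = 12.87/6.94 = 1.854
Smallest is Al at 0.6179 mol; normalising gives Al 1.000, F 6.002, Li 3.001
Ratio ≈ 1:6:3, so the empirical formula is AlF6Li3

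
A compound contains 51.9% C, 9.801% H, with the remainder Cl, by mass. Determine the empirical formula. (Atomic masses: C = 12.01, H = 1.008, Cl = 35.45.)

Assume 100 g: 51.9 g C, 9.801 g H, 38.299 g Cl.
Moles — C: 51.9 / 12.01 = 4.321 mol; H: 9.801 / 1.008 = 9.723 mol; Cl: 38.299 / 35.45 = 1.08 mol
Divide by the smallest (1.08 mol Cl): C 4.000, H 9.000, Cl 1.000
Ratio ≈ 4:9:1, so the empirical formula is C4H9Cl

C4H9Cl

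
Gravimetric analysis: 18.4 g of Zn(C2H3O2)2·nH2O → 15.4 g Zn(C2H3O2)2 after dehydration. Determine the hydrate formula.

Zn(C2H3O2)2·2H2O

Mass of water lost = 18.4 − 15.4 = 3 g → 3 / 18.02 = 0.1665 mol H2O
Molar mass of Zn(C2H3O2)2 = 183.47 g/mol → mol Zn(C2H3O2)2 = 15.4 / 183.47 = 0.08394
n = 0.1665 / 0.08394 = 1.98 ≈ 2 → Zn(C2H3O2)2·2H2O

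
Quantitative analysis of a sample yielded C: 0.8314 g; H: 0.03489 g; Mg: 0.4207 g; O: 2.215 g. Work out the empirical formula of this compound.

Moles — C: 0.8314 / 12.01 = 0.06923 mol; H: 0.03489 / 1.008 = 0.03461 mol; Mg: 0.4207 / 24.31 = 0.01731 mol; O: 2.215 / 16.00 = 0.1384 mol
Divide by the smallest (0.01731 mol Mg): C 4.000, H 2.000, Mg 1.000, O 8.000
Ratio ≈ 4:2:1:8, so the empirical formula is C4H2MgO8

C4H2MgO8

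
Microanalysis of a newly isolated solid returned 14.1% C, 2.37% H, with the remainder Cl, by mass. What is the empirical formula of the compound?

Assume 100 g: 14.1 g C, 2.37 g H, 83.53 g Cl.
C: 14.1 g ÷ 12.01 g/mol = 1.174 mol
H: 2.37 g ÷ 1.008 g/mol = 2.351 mol
Cl: 83.53 g ÷ 35.45 g/mol = 2.356 mol
Ratios (÷ 1.174): C 1.000, H 2.003, Cl 2.007
→ CH2Cl2

CH2Cl2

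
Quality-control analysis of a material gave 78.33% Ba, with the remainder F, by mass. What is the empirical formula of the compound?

BaF2

Assume 100 g: 78.33 g Ba, 21.67 g F.
Moles — Ba: 78.33 / 137.33 = 0.5704 mol; F: 21.67 / 19.00 = 1.141 mol
Divide by the smallest (0.5704 mol Ba): Ba 1.000, F 2.000
→ BaF2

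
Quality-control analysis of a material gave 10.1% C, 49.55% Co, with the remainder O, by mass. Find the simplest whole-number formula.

Assume 100 g: 10.1 g C, 49.55 g Co, 40.35 g O.
C: 10.1 g ÷ 12.01 g/mol = 0.841 mol
Co: 49.55 g ÷ 58.93 g/mol = 0.8408 mol
O: 40.35 g ÷ 16.00 g/mol = 2.522 mol
Divide by the smallest (0.8408 mol Co): C 1.000, Co 1.000, O 2.999
≈ 1:1:3 → CCoO3

CCoO3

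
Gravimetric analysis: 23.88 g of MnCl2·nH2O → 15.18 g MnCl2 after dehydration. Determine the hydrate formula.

MnCl2·4H2O

Mass of water lost = 23.88 − 15.18 = 8.7 g → 8.7 / 18.02 = 0.4828 mol H2O
Molar mass of MnCl2 = 125.84 g/mol → mol MnCl2 = 15.18 / 125.84 = 0.1206
n = 0.4828 / 0.1206 = 4.00 ≈ 4 → MnCl2·4H2O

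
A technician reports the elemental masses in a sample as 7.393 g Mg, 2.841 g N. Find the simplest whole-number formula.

Mg: 7.393 g ÷ 24.31 g/mol = 0.3041 mol
N: 2.841 g ÷ 14.01 g/mol = 0.2028 mol
Divide by the smallest (0.2028 mol N): Mg 1.500, N 1.000
×2: Mg 3.00, N 2.00 → Mg3N2

Mg3N2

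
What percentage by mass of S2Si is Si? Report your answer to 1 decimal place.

Molar mass = 2(32.07) + 1(28.09) = 92.230 g/mol
Mass of Si per mole = 1 × 28.09 = 28.090 g
% Si = 28.090 / 92.230 × 100 = 30.5%

30.5%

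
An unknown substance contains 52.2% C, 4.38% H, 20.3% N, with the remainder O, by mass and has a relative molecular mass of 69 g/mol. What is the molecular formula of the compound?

Assume 100 g: 52.2 g C, 4.38 g H, 20.3 g N, 23.12 g O.
C: 52.2 g ÷ 12.01 g/mol = 4.346 mol
H: 4.38 g ÷ 1.008 g/mol = 4.345 mol
N: 20.3 g ÷ 14.01 g/mol = 1.449 mol
O: 23.12 g ÷ 16.00 g/mol = 1.445 mol
Ratios (÷ 1.445): C 3.008, H 3.007, N 1.003, O 1.000
→ C3H3NO
Empirical-formula mass = 69.06 g/mol
n = 69 / 69.06 = 1.00 ≈ 1
Molecular formula = empirical formula = C3H3NO

C3H3NO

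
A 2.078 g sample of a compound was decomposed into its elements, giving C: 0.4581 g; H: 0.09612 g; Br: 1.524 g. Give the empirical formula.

C: 0.4581 g ÷ 12.01 g/mol = 0.03814 mol
H: 0.09612 g ÷ 1.008 g/mol = 0.09536 mol
Br: 1.524 g ÷ 79.90 g/mol = 0.01907 mol
Smallest is Br at 0.01907 mol; normalising gives C 2.000, H 4.999, Br 1.000
→ C2H5Br

C2H5Br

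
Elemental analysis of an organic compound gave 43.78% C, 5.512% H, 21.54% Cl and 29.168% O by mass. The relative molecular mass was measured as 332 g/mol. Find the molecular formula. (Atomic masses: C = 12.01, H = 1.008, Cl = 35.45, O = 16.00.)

C12H18Cl2O6

Assume 100 g: 43.78 g C, 5.512 g H, 21.54 g Cl, 29.168 g O.
n(C) = 43.78/12.01 = 3.645, n(H) = 5.512/1.008 = 5.468, n(Cl) = 21.54/35.45 = 0.6076, n(O) = 29.168/16.00 = 1.823
Divide by the smallest (0.6076 mol Cl): C 5.999, H 9.000, Cl 1.000, O 3.000
→ C6H9ClO3
Empirical-formula mass = 164.58 g/mol
n = 332 / 164.58 = 2.02 ≈ 2
Molecular formula = (C6H9ClO3)×2 = C12H18Cl2O6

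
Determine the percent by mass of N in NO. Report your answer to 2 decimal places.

46.68%

Molar mass = 1(14.01) + 1(16.00) = 30.010 g/mol
Mass of N per mole = 1 × 14.01 = 14.010 g
% N = 14.010 / 30.010 × 100 = 46.68%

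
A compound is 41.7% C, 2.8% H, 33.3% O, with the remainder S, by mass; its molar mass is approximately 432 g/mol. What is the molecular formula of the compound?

Assume 100 g: 41.7 g C, 2.8 g H, 33.3 g O, 22.2 g S.
n(C) = 41.7/12.01 = 3.472, n(H) = 2.8/1.008 = 2.778, n(O) = 33.3/16.00 = 2.081, n(S) = 22.2/32.07 = 0.6922
Divide by the smallest (0.6922 mol S): C 5.016, H 4.013, O 3.007, S 1.000
≈ 5:4:3:1 → C5H4O3S
Empirical-formula mass = 144.15 g/mol
n = 432 / 144.15 = 3.00 ≈ 3
Molecular formula = (C5H4O3S)×3 = C15H12O9S3

C15H12O9S3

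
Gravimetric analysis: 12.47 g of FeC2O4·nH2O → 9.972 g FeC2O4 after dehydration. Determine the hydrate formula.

Mass of water lost = 12.47 − 9.972 = 2.498 g → 2.498 / 18.02 = 0.1386 mol H2O
Molar mass of FeC2O4 = 143.87 g/mol → mol FeC2O4 = 9.972 / 143.87 = 0.06931
n = 0.1386 / 0.06931 = 2.00 ≈ 2 → FeC2O4·2H2O

FeC2O4·2H2O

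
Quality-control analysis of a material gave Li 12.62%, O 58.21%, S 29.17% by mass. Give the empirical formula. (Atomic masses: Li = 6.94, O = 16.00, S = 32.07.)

Li2O4S

Assume 100 g: 12.62 g Li, 58.21 g O, 29.17 g S.
Li: 12.62 g ÷ 6.94 g/mol = 1.818 mol
O: 58.21 g ÷ 16.00 g/mol = 3.638 mol
S: 29.17 g ÷ 32.07 g/mol = 0.9096 mol
Divide by the smallest (0.9096 mol S): Li 1.999, O 4.000, S 1.000
≈ 2:4:1 → Li2O4S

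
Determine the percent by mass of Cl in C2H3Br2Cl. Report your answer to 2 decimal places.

15.95%

Molar mass = 2(12.01) + 3(1.008) + 2(79.90) + 1(35.45) = 222.294 g/mol
Mass of Cl per mole = 1 × 35.45 = 35.450 g
% Cl = 35.450 / 222.294 × 100 = 15.95%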